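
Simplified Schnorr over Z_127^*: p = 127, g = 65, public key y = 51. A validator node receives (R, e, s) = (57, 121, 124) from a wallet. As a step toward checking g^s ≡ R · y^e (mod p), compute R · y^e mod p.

51^2 = 2601 ≡ 61
51^4 ≡ 61^2 = 3721 ≡ 38
51^8 ≡ 38^2 = 1444 ≡ 47
51^16 ≡ 47^2 = 2209 ≡ 50
51^32 ≡ 50^2 = 2500 ≡ 87
51^64 ≡ 87^2 = 7569 ≡ 76
121 = 64 + 32 + 16 + 8 + 1, so 51^121 ≡ 76·87·50·47·51 ≡ 77 (mod 127)
R · y^e ≡ 57·77 = 4389 ≡ 71 (mod 127)

71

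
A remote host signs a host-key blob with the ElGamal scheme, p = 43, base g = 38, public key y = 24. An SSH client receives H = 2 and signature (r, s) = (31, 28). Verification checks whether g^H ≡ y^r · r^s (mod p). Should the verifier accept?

accept

Left side g^H mod p:
Squares mod 43: 38^1≡38, 38^2≡25
38^2 ≡ 25 (mod 43)
Right side y^r · r^s mod p:
Squares mod 43: 24^1≡24, 24^2≡17, 24^4≡31, 24^8≡15, 24^16≡10
31 = 16 + 8 + 4 + 2 + 1, so 24^31 ≡ 10·15·31·17·24 ≡ 40 (mod 43)
Squares mod 43: 31^1≡31, 31^2≡15, 31^4≡10, 31^8≡14, 31^16≡24
28 = 16 + 8 + 4, so 31^28 ≡ 24·14·10 ≡ 6 (mod 43)
40·6 = 240 ≡ 25 (mod 43)
25 ≡ 25 (mod 43), so the signature is genuine.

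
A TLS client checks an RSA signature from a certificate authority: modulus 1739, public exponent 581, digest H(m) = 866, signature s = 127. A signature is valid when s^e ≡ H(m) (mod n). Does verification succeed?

fails

s^581 mod 1739 = 1180
1180 ≠ 866, so verification fails.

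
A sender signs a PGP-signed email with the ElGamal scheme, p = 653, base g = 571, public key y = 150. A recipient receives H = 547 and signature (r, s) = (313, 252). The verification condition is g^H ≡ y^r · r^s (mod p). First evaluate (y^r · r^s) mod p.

508

150^313 mod 653 = 144
313^252 mod 653 = 457
y^r · r^s ≡ 144·457 = 65808 ≡ 508 (mod 653)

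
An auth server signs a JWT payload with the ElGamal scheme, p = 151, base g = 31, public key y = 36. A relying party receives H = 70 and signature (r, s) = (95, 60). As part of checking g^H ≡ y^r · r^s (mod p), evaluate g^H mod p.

38

31^2 = 961 ≡ 55
31^4 ≡ 55^2 = 3025 ≡ 5
31^8 ≡ 5^2 = 25
31^16 ≡ 25^2 = 625 ≡ 21
31^32 ≡ 21^2 = 441 ≡ 139
31^64 ≡ 139^2 = 19321 ≡ 144
70 = 64 + 4 + 2, so 31^70 ≡ 144·5·55 ≡ 38 (mod 151)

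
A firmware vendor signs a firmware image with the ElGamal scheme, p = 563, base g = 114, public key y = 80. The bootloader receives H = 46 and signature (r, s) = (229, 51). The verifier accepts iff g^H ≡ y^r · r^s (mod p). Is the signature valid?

valid

Left side g^H mod p:
114^2 = 12996 ≡ 47
114^4 ≡ 47^2 = 2209 ≡ 520
114^8 ≡ 520^2 = 270400 ≡ 160
114^16 ≡ 160^2 = 25600 ≡ 265
114^32 ≡ 265^2 = 70225 ≡ 413
46 = 32 + 8 + 4 + 2, so 114^46 ≡ 413·160·520·47 ≡ 424 (mod 563)
Right side y^r · r^s mod p:
80^2 = 6400 ≡ 207
80^4 ≡ 207^2 = 42849 ≡ 61
80^8 ≡ 61^2 = 3721 ≡ 343
80^16 ≡ 343^2 = 117649 ≡ 545
80^32 ≡ 545^2 = 297025 ≡ 324
80^64 ≡ 324^2 = 104976 ≡ 258
80^128 ≡ 258^2 = 66564 ≡ 130
229 = 128 + 64 + 32 + 4 + 1, so 80^229 ≡ 130·258·324·61·80 ≡ 519 (mod 563)
229^2 = 52441 ≡ 82
229^4 ≡ 82^2 = 6724 ≡ 531
229^8 ≡ 531^2 = 281961 ≡ 461
229^16 ≡ 461^2 = 212521 ≡ 270
229^32 ≡ 270^2 = 72900 ≡ 273
51 = 32 + 16 + 2 + 1, so 229^51 ≡ 273·270·82·229 ≡ 451 (mod 563)
519·451 = 234069 ≡ 424 (mod 563)
424 ≡ 424 (mod 563), so the signature is genuine.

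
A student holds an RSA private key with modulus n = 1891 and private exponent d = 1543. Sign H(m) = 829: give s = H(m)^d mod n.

(H(m))^2 ≡ 829^2 = 687241 ≡ 808
(H(m))^4 ≡ 808^2 = 652864 ≡ 469
(H(m))^8 ≡ 469^2 = 219961 ≡ 605
(H(m))^16 ≡ 605^2 = 366025 ≡ 1062
(H(m))^32 ≡ 1062^2 = 1127844 ≡ 808
(H(m))^64 ≡ 808^2 = 652864 ≡ 469
(H(m))^128 ≡ 469^2 = 219961 ≡ 605
(H(m))^256 ≡ 605^2 = 366025 ≡ 1062
(H(m))^512 ≡ 1062^2 = 1127844 ≡ 808
(H(m))^1024 ≡ 808^2 = 652864 ≡ 469
1543 = 1024 + 512 + 4 + 2 + 1, so (H(m))^1543 ≡ 469·808·469·808·829 ≡ 1224 (mod 1891)

1224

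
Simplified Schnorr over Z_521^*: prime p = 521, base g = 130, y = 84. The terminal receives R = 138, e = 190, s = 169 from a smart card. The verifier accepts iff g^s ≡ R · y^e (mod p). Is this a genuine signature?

genuine

g^s mod p:
130^2 = 16900 ≡ 228
130^4 ≡ 228^2 = 51984 ≡ 405
130^8 ≡ 405^2 = 164025 ≡ 431
130^16 ≡ 431^2 = 185761 ≡ 285
130^32 ≡ 285^2 = 81225 ≡ 470
130^64 ≡ 470^2 = 220900 ≡ 517
130^128 ≡ 517^2 = 267289 ≡ 16
169 = 128 + 32 + 8 + 1, so 130^169 ≡ 16·470·431·130 ≡ 396 (mod 521)
R · y^e mod p:
84^2 = 7056 ≡ 283
84^4 ≡ 283^2 = 80089 ≡ 376
84^8 ≡ 376^2 = 141376 ≡ 185
84^16 ≡ 185^2 = 34225 ≡ 360
84^32 ≡ 360^2 = 129600 ≡ 392
84^64 ≡ 392^2 = 153664 ≡ 490
84^128 ≡ 490^2 = 240100 ≡ 440
190 = 128 + 32 + 16 + 8 + 4 + 2, so 84^190 ≡ 440·392·360·185·376·283 ≡ 320 (mod 521)
138·320 = 44160 ≡ 396 (mod 521)
396 ≡ 396 (mod 521); signature holds.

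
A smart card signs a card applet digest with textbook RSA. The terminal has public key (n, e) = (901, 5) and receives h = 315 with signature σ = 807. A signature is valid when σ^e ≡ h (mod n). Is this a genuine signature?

σ^5 mod 901 = 315
Since 315 equals the digest 315, verification succeeds.

genuine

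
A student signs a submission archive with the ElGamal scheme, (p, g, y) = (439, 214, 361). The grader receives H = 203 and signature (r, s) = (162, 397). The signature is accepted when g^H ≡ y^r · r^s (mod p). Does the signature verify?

Left side g^H mod p:
214^2 = 45796 ≡ 140
214^4 ≡ 140^2 = 19600 ≡ 284
214^8 ≡ 284^2 = 80656 ≡ 319
214^16 ≡ 319^2 = 101761 ≡ 352
214^32 ≡ 352^2 = 123904 ≡ 106
214^64 ≡ 106^2 = 11236 ≡ 261
214^128 ≡ 261^2 = 68121 ≡ 76
203 = 128 + 64 + 8 + 2 + 1, so 214^203 ≡ 76·261·319·140·214 ≡ 328 (mod 439)
Right side y^r · r^s mod p:
361^2 = 130321 ≡ 377
361^4 ≡ 377^2 = 142129 ≡ 332
361^8 ≡ 332^2 = 110224 ≡ 35
361^16 ≡ 35^2 = 1225 ≡ 347
361^32 ≡ 347^2 = 120409 ≡ 123
361^64 ≡ 123^2 = 15129 ≡ 203
361^128 ≡ 203^2 = 41209 ≡ 382
162 = 128 + 32 + 2, so 361^162 ≡ 382·123·377 ≡ 72 (mod 439)
162^2 = 26244 ≡ 343
162^4 ≡ 343^2 = 117649 ≡ 436
162^8 ≡ 436^2 = 190096 ≡ 9
162^16 ≡ 9^2 = 81
162^32 ≡ 81^2 = 6561 ≡ 415
162^64 ≡ 415^2 = 172225 ≡ 137
162^128 ≡ 137^2 = 18769 ≡ 331
162^256 ≡ 331^2 = 109561 ≡ 250
397 = 256 + 128 + 8 + 4 + 1, so 162^397 ≡ 250·331·9·436·162 ≡ 415 (mod 439)
72·415 = 29880 ≡ 28 (mod 439)
328 ≠ 28, so verification fails.

does not verify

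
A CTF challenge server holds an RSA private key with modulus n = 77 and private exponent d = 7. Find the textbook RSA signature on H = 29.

50

H^7 mod 77 = 50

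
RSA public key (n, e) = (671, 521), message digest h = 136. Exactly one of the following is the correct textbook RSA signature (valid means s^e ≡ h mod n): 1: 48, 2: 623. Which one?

1

Candidate 1: 48^2 = 2304 ≡ 291; 48^4 ≡ 291^2 = 84681 ≡ 135; 48^8 ≡ 135^2 = 18225 ≡ 108; 48^16 ≡ 108^2 = 11664 ≡ 257; 48^32 ≡ 257^2 = 66049 ≡ 291; 48^64 ≡ 291^2 = 84681 ≡ 135; 48^128 ≡ 135^2 = 18225 ≡ 108; 48^256 ≡ 108^2 = 11664 ≡ 257; 48^512 ≡ 257^2 = 66049 ≡ 291; 521 = 512 + 8 + 1, so 48^521 ≡ 291·108·48 ≡ 136 (mod 671)
  → matches h = 136
Candidate 2: 623^2 = 388129 ≡ 291; 623^4 ≡ 291^2 = 84681 ≡ 135; 623^8 ≡ 135^2 = 18225 ≡ 108; 623^16 ≡ 108^2 = 11664 ≡ 257; 623^32 ≡ 257^2 = 66049 ≡ 291; 623^64 ≡ 291^2 = 84681 ≡ 135; 623^128 ≡ 135^2 = 18225 ≡ 108; 623^256 ≡ 108^2 = 11664 ≡ 257; 623^512 ≡ 257^2 = 66049 ≡ 291; 521 = 512 + 8 + 1, so 623^521 ≡ 291·108·623 ≡ 535 (mod 671)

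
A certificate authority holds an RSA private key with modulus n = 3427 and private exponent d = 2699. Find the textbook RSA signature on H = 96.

H^2 ≡ 96^2 = 9216 ≡ 2362
H^4 ≡ 2362^2 = 5579044 ≡ 3315
H^8 ≡ 3315^2 = 10989225 ≡ 2263
H^16 ≡ 2263^2 = 5121169 ≡ 1231
H^32 ≡ 1231^2 = 1515361 ≡ 627
H^64 ≡ 627^2 = 393129 ≡ 2451
H^128 ≡ 2451^2 = 6007401 ≡ 3297
H^256 ≡ 3297^2 = 10870209 ≡ 3192
H^512 ≡ 3192^2 = 10188864 ≡ 393
H^1024 ≡ 393^2 = 154449 ≡ 234
H^2048 ≡ 234^2 = 54756 ≡ 3351
2699 = 2048 + 512 + 128 + 8 + 2 + 1, so H^2699 ≡ 3351·393·3297·2263·2362·96 ≡ 1429 (mod 3427)

1429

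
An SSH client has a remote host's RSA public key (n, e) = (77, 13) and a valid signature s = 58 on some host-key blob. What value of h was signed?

16

s^2 ≡ 58^2 = 3364 ≡ 53
s^4 ≡ 53^2 = 2809 ≡ 37
s^8 ≡ 37^2 = 1369 ≡ 60
13 = 8 + 4 + 1, so s^13 ≡ 60·37·58 ≡ 16 (mod 77)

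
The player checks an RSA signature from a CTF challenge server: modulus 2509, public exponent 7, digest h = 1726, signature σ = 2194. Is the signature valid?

valid

Squares mod 2509: σ^1≡2194, σ^2≡1374, σ^4≡1108
7 = 4 + 2 + 1, so σ^7 ≡ 1108·1374·2194 ≡ 1726 (mod 2509)
1726 = h, so the signature checks out.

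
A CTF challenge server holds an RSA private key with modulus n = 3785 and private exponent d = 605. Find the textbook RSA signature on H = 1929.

2369

Squares mod 3785: H^1≡1929, H^2≡386, H^4≡1381, H^8≡3306, H^16≡2341, H^32≡3386, H^64≡231, H^128≡371, H^256≡1381, H^512≡3306
605 = 512 + 64 + 16 + 8 + 4 + 1, so H^605 ≡ 3306·231·2341·3306·1381·1929 ≡ 2369 (mod 3785)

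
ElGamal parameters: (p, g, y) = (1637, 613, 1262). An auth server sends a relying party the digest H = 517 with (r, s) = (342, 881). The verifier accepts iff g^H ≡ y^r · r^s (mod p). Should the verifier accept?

accept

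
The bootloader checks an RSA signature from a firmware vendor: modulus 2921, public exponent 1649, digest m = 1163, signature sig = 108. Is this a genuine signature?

sig^2 ≡ 108^2 = 11664 ≡ 2901
sig^4 ≡ 2901^2 = 8415801 ≡ 400
sig^8 ≡ 400^2 = 160000 ≡ 2266
sig^16 ≡ 2266^2 = 5134756 ≡ 2559
sig^32 ≡ 2559^2 = 6548481 ≡ 2520
sig^64 ≡ 2520^2 = 6350400 ≡ 146
sig^128 ≡ 146^2 = 21316 ≡ 869
sig^256 ≡ 869^2 = 755161 ≡ 1543
sig^512 ≡ 1543^2 = 2380849 ≡ 234
sig^1024 ≡ 234^2 = 54756 ≡ 2178
1649 = 1024 + 512 + 64 + 32 + 16 + 1, so sig^1649 ≡ 2178·234·146·2520·2559·108 ≡ 1163 (mod 2921)
sig^1649 mod 2921 = 1163 matches m.

genuine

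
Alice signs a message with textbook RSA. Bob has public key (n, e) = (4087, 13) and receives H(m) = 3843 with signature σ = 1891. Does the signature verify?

verifies

Squares mod 4087: σ^1≡1891, σ^2≡3843, σ^4≡2318, σ^8≡2806
13 = 8 + 4 + 1, so σ^13 ≡ 2806·2318·1891 ≡ 3843 (mod 4087)
σ^13 mod 4087 = 3843 matches H(m).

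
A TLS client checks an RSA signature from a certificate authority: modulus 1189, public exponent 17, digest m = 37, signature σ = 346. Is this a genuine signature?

σ^2 ≡ 346^2 = 119716 ≡ 816
σ^4 ≡ 816^2 = 665856 ≡ 16
σ^8 ≡ 16^2 = 256
σ^16 ≡ 256^2 = 65536 ≡ 141
17 = 16 + 1, so σ^17 ≡ 141·346 ≡ 37 (mod 1189)
Since 37 equals the digest 37, verification succeeds.

genuine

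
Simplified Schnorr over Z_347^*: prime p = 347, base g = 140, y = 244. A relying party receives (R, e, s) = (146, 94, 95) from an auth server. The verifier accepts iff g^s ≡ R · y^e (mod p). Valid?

g^s mod p:
140^95 mod 347 = 251
R · y^e mod p:
244^94 mod 347 = 129
146·129 = 18834 ≡ 96 (mod 347)
251 ≠ 96; the check fails.

no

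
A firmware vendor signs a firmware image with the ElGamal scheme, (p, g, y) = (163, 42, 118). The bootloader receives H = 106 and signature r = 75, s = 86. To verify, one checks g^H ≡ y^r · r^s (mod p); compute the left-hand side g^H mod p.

161

42^2 = 1764 ≡ 134
42^4 ≡ 134^2 = 17956 ≡ 26
42^8 ≡ 26^2 = 676 ≡ 24
42^16 ≡ 24^2 = 576 ≡ 87
42^32 ≡ 87^2 = 7569 ≡ 71
42^64 ≡ 71^2 = 5041 ≡ 151
106 = 64 + 32 + 8 + 2, so 42^106 ≡ 151·71·24·134 ≡ 161 (mod 163)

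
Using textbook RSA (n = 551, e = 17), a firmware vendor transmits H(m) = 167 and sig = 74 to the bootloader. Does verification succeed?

sig^2 ≡ 74^2 = 5476 ≡ 517
sig^4 ≡ 517^2 = 267289 ≡ 54
sig^8 ≡ 54^2 = 2916 ≡ 161
sig^16 ≡ 161^2 = 25921 ≡ 24
17 = 16 + 1, so sig^17 ≡ 24·74 ≡ 123 (mod 551)
sig^17 mod 551 = 123, but H(m) = 167.

fails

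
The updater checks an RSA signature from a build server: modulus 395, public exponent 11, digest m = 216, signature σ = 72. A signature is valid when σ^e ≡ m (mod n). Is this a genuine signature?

forged

Squares mod 395: σ^1≡72, σ^2≡49, σ^4≡31, σ^8≡171
11 = 8 + 2 + 1, so σ^11 ≡ 171·49·72 ≡ 123 (mod 395)
123 ≠ 216, so verification fails.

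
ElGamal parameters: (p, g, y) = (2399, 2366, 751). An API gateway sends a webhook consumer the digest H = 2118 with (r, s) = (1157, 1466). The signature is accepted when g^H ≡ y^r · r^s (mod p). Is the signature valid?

Left side g^H mod p:
2366^2 = 5597956 ≡ 1089
2366^4 ≡ 1089^2 = 1185921 ≡ 815
2366^8 ≡ 815^2 = 664225 ≡ 2101
2366^16 ≡ 2101^2 = 4414201 ≡ 41
2366^32 ≡ 41^2 = 1681
2366^64 ≡ 1681^2 = 2825761 ≡ 2138
2366^128 ≡ 2138^2 = 4571044 ≡ 949
2366^256 ≡ 949^2 = 900601 ≡ 976
2366^512 ≡ 976^2 = 952576 ≡ 173
2366^1024 ≡ 173^2 = 29929 ≡ 1141
2366^2048 ≡ 1141^2 = 1301881 ≡ 1623
2118 = 2048 + 64 + 4 + 2, so 2366^2118 ≡ 1623·2138·815·1089 ≡ 1459 (mod 2399)
Right side y^r · r^s mod p:
751^2 = 564001 ≡ 236
751^4 ≡ 236^2 = 55696 ≡ 519
751^8 ≡ 519^2 = 269361 ≡ 673
751^16 ≡ 673^2 = 452929 ≡ 1917
751^32 ≡ 1917^2 = 3674889 ≡ 2020
751^64 ≡ 2020^2 = 4080400 ≡ 2100
751^128 ≡ 2100^2 = 4410000 ≡ 638
751^256 ≡ 638^2 = 407044 ≡ 1613
751^512 ≡ 1613^2 = 2601769 ≡ 1253
751^1024 ≡ 1253^2 = 1570009 ≡ 1063
1157 = 1024 + 128 + 4 + 1, so 751^1157 ≡ 1063·638·519·751 ≡ 346 (mod 2399)
1157^2 = 1338649 ≡ 7
1157^4 ≡ 7^2 = 49
1157^8 ≡ 49^2 = 2401 ≡ 2
1157^16 ≡ 2^2 = 4
1157^32 ≡ 4^2 = 16
1157^64 ≡ 16^2 = 256
1157^128 ≡ 256^2 = 65536 ≡ 763
1157^256 ≡ 763^2 = 582169 ≡ 1611
1157^512 ≡ 1611^2 = 2595321 ≡ 2002
1157^1024 ≡ 2002^2 = 4008004 ≡ 1674
1466 = 1024 + 256 + 128 + 32 + 16 + 8 + 2, so 1157^1466 ≡ 1674·1611·763·16·4·2·7 ≡ 1344 (mod 2399)
346·1344 = 465024 ≡ 2017 (mod 2399)
1459 ≠ 2017, so verification fails.

invalid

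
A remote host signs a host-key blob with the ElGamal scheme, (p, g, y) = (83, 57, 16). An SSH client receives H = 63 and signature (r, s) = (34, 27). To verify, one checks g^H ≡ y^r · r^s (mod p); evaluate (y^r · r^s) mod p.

35

Squares mod 83: 16^1≡16, 16^2≡7, 16^4≡49, 16^8≡77, 16^16≡36, 16^32≡51
34 = 32 + 2, so 16^34 ≡ 51·7 ≡ 25 (mod 83)
Squares mod 83: 34^1≡34, 34^2≡77, 34^4≡36, 34^8≡51, 34^16≡28
27 = 16 + 8 + 2 + 1, so 34^27 ≡ 28·51·77·34 ≡ 18 (mod 83)
y^r · r^s ≡ 25·18 = 450 ≡ 35 (mod 83)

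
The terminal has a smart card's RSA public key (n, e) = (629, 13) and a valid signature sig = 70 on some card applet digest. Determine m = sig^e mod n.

219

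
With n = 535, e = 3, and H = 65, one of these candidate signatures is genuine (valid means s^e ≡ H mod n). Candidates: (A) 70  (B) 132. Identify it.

Candidate A: Squares mod 535: 70^1≡70, 70^2≡85; 3 = 2 + 1, so 70^3 ≡ 85·70 ≡ 65 (mod 535)
  → matches H = 65
Candidate B: Squares mod 535: 132^1≡132, 132^2≡304; 3 = 2 + 1, so 132^3 ≡ 304·132 ≡ 3 (mod 535)

A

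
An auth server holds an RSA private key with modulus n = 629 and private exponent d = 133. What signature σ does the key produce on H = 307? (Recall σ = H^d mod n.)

307

Squares mod 629: H^1≡307, H^2≡528, H^4≡137, H^8≡528, H^16≡137, H^32≡528, H^64≡137, H^128≡528
133 = 128 + 4 + 1, so H^133 ≡ 528·137·307 ≡ 307 (mod 629)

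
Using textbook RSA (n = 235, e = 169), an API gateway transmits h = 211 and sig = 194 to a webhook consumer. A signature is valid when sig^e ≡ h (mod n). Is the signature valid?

invalid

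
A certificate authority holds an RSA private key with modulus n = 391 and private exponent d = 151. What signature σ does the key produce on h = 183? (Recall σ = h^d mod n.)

344

Squares mod 391: h^1≡183, h^2≡254, h^4≡1, h^8≡1, h^16≡1, h^32≡1, h^64≡1, h^128≡1
151 = 128 + 16 + 4 + 2 + 1, so h^151 ≡ 1·1·1·254·183 ≡ 344 (mod 391)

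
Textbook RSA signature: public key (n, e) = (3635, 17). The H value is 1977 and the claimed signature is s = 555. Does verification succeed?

Squares mod 3635: s^1≡555, s^2≡2685, s^4≡1020, s^8≡790, s^16≡2515
17 = 16 + 1, so s^17 ≡ 2515·555 ≡ 3620 (mod 3635)
3620 ≠ 1977, so verification fails.

fails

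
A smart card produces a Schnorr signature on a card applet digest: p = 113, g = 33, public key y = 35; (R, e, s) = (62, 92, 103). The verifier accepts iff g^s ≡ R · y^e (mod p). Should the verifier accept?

g^s mod p:
33^103 mod 113 = 67
R · y^e mod p:
35^92 mod 113 = 15
62·15 = 930 ≡ 26 (mod 113)
67 ≠ 26; the check fails.

reject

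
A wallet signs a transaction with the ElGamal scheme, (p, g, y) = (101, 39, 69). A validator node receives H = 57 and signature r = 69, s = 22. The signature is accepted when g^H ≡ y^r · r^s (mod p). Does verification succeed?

fails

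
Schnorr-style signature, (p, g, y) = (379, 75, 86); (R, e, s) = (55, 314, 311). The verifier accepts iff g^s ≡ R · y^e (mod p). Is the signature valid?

g^s mod p:
75^2 = 5625 ≡ 319
75^4 ≡ 319^2 = 101761 ≡ 189
75^8 ≡ 189^2 = 35721 ≡ 95
75^16 ≡ 95^2 = 9025 ≡ 308
75^32 ≡ 308^2 = 94864 ≡ 114
75^64 ≡ 114^2 = 12996 ≡ 110
75^128 ≡ 110^2 = 12100 ≡ 351
75^256 ≡ 351^2 = 123201 ≡ 26
311 = 256 + 32 + 16 + 4 + 2 + 1, so 75^311 ≡ 26·114·308·189·319·75 ≡ 102 (mod 379)
R · y^e mod p:
86^2 = 7396 ≡ 195
86^4 ≡ 195^2 = 38025 ≡ 125
86^8 ≡ 125^2 = 15625 ≡ 86
86^16 ≡ 86^2 = 7396 ≡ 195
86^32 ≡ 195^2 = 38025 ≡ 125
86^64 ≡ 125^2 = 15625 ≡ 86
86^128 ≡ 86^2 = 7396 ≡ 195
86^256 ≡ 195^2 = 38025 ≡ 125
314 = 256 + 32 + 16 + 8 + 2, so 86^314 ≡ 125·125·195·86·195 ≡ 119 (mod 379)
55·119 = 6545 ≡ 102 (mod 379)
102 ≡ 102 (mod 379); signature holds.

valid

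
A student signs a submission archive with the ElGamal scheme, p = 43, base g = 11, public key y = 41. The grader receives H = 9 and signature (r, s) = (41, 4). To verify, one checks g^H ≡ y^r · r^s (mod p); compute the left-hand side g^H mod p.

35

11^9 mod 43 = 35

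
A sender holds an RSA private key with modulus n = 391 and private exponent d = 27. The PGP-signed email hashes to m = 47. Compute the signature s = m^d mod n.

208

Squares mod 391: m^1≡47, m^2≡254, m^4≡1, m^8≡1, m^16≡1
27 = 16 + 8 + 2 + 1, so m^27 ≡ 1·1·254·47 ≡ 208 (mod 391)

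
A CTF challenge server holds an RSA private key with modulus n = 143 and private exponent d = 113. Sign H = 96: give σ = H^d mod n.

83

H^2 ≡ 96^2 = 9216 ≡ 64
H^4 ≡ 64^2 = 4096 ≡ 92
H^8 ≡ 92^2 = 8464 ≡ 27
H^16 ≡ 27^2 = 729 ≡ 14
H^32 ≡ 14^2 = 196 ≡ 53
H^64 ≡ 53^2 = 2809 ≡ 92
113 = 64 + 32 + 16 + 1, so H^113 ≡ 92·53·14·96 ≡ 83 (mod 143)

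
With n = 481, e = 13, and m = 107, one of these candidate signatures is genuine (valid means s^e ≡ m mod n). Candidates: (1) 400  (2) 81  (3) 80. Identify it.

Candidate 1: Squares mod 481: 400^1≡400, 400^2≡308, 400^4≡107, 400^8≡386; 13 = 8 + 4 + 1, so 400^13 ≡ 386·107·400 ≡ 374 (mod 481)
Candidate 2: Squares mod 481: 81^1≡81, 81^2≡308, 81^4≡107, 81^8≡386; 13 = 8 + 4 + 1, so 81^13 ≡ 386·107·81 ≡ 107 (mod 481)
  → matches m = 107
Candidate 3: Squares mod 481: 80^1≡80, 80^2≡147, 80^4≡445, 80^8≡334; 13 = 8 + 4 + 1, so 80^13 ≡ 334·445·80 ≡ 80 (mod 481)

2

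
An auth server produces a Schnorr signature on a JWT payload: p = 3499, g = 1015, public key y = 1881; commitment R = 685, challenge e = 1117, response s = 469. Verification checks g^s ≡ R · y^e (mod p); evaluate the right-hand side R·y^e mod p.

Squares mod 3499: 1881^1≡1881, 1881^2≡672, 1881^4≡213, 1881^8≡3381, 1881^16≡3427, 1881^32≡1685, 1881^64≡1536, 1881^128≡970, 1881^256≡3168, 1881^512≡1092, 1881^1024≡2804
1117 = 1024 + 64 + 16 + 8 + 4 + 1, so 1881^1117 ≡ 2804·1536·3427·3381·213·1881 ≡ 190 (mod 3499)
R · y^e ≡ 685·190 = 130150 ≡ 687 (mod 3499)

687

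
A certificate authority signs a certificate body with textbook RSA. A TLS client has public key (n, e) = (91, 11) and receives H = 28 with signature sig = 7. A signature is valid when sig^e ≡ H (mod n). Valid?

yes

sig^2 ≡ 7^2 = 49
sig^4 ≡ 49^2 = 2401 ≡ 35
sig^8 ≡ 35^2 = 1225 ≡ 42
11 = 8 + 2 + 1, so sig^11 ≡ 42·49·7 ≡ 28 (mod 91)
28 = H, so the signature checks out.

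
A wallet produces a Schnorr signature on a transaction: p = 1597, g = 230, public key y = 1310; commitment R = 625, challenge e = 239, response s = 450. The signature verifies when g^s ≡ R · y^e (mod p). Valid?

no

g^s mod p:
230^2 = 52900 ≡ 199
230^4 ≡ 199^2 = 39601 ≡ 1273
230^8 ≡ 1273^2 = 1620529 ≡ 1171
230^16 ≡ 1171^2 = 1371241 ≡ 1015
230^32 ≡ 1015^2 = 1030225 ≡ 160
230^64 ≡ 160^2 = 25600 ≡ 48
230^128 ≡ 48^2 = 2304 ≡ 707
230^256 ≡ 707^2 = 499849 ≡ 1585
450 = 256 + 128 + 64 + 2, so 230^450 ≡ 1585·707·48·199 ≡ 597 (mod 1597)
R · y^e mod p:
1310^2 = 1716100 ≡ 922
1310^4 ≡ 922^2 = 850084 ≡ 480
1310^8 ≡ 480^2 = 230400 ≡ 432
1310^16 ≡ 432^2 = 186624 ≡ 1372
1310^32 ≡ 1372^2 = 1882384 ≡ 1118
1310^64 ≡ 1118^2 = 1249924 ≡ 1070
1310^128 ≡ 1070^2 = 1144900 ≡ 1448
239 = 128 + 64 + 32 + 8 + 4 + 2 + 1, so 1310^239 ≡ 1448·1070·1118·432·480·922·1310 ≡ 611 (mod 1597)
625·611 = 381875 ≡ 192 (mod 1597)
597 ≠ 192; the check fails.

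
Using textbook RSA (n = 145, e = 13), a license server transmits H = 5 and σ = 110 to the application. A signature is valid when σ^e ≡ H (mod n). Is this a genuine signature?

forged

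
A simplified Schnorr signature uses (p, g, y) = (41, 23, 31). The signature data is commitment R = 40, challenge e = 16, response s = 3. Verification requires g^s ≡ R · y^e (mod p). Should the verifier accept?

accept

g^s mod p:
23^2 = 529 ≡ 37
3 = 2 + 1, so 23^3 ≡ 37·23 ≡ 31 (mod 41)
R · y^e mod p:
31^2 = 961 ≡ 18
31^4 ≡ 18^2 = 324 ≡ 37
31^8 ≡ 37^2 = 1369 ≡ 16
31^16 ≡ 16^2 = 256 ≡ 10
40·10 = 400 ≡ 31 (mod 41)
31 ≡ 31 (mod 41); signature holds.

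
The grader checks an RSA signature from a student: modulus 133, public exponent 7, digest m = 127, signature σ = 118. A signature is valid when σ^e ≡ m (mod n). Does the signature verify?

σ^2 ≡ 118^2 = 13924 ≡ 92
σ^4 ≡ 92^2 = 8464 ≡ 85
7 = 4 + 2 + 1, so σ^7 ≡ 85·92·118 ≡ 6 (mod 133)
The recovered value 6 does not match the digest 127.

does not verify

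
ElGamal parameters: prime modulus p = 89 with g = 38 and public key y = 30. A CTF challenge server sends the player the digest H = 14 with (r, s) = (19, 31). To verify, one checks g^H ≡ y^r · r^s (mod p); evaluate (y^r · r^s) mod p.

42

30^2 = 900 ≡ 10
30^4 ≡ 10^2 = 100 ≡ 11
30^8 ≡ 11^2 = 121 ≡ 32
30^16 ≡ 32^2 = 1024 ≡ 45
19 = 16 + 2 + 1, so 30^19 ≡ 45·10·30 ≡ 61 (mod 89)
19^2 = 361 ≡ 5
19^4 ≡ 5^2 = 25
19^8 ≡ 25^2 = 625 ≡ 2
19^16 ≡ 2^2 = 4
31 = 16 + 8 + 4 + 2 + 1, so 19^31 ≡ 4·2·25·5·19 ≡ 43 (mod 89)
y^r · r^s ≡ 61·43 = 2623 ≡ 42 (mod 89)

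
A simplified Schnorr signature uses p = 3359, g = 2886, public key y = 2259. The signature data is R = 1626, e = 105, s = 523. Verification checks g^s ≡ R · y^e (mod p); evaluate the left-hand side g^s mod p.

1564

2886^2 = 8328996 ≡ 2035
2886^4 ≡ 2035^2 = 4141225 ≡ 2937
2886^8 ≡ 2937^2 = 8625969 ≡ 57
2886^16 ≡ 57^2 = 3249
2886^32 ≡ 3249^2 = 10556001 ≡ 2023
2886^64 ≡ 2023^2 = 4092529 ≡ 1267
2886^128 ≡ 1267^2 = 1605289 ≡ 3046
2886^256 ≡ 3046^2 = 9278116 ≡ 558
2886^512 ≡ 558^2 = 311364 ≡ 2336
523 = 512 + 8 + 2 + 1, so 2886^523 ≡ 2336·57·2035·2886 ≡ 1564 (mod 3359)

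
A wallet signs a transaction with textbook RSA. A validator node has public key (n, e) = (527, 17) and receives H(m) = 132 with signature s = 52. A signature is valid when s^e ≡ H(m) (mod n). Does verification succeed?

fails

s^2 ≡ 52^2 = 2704 ≡ 69
s^4 ≡ 69^2 = 4761 ≡ 18
s^8 ≡ 18^2 = 324
s^16 ≡ 324^2 = 104976 ≡ 103
17 = 16 + 1, so s^17 ≡ 103·52 ≡ 86 (mod 527)
86 ≠ 132, so verification fails.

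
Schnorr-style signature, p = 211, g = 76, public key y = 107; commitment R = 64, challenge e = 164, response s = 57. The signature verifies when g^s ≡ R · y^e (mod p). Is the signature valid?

invalid

g^s mod p:
Squares mod 211: 76^1≡76, 76^2≡79, 76^4≡122, 76^8≡114, 76^16≡125, 76^32≡11
57 = 32 + 16 + 8 + 1, so 76^57 ≡ 11·125·114·76 ≡ 151 (mod 211)
R · y^e mod p:
Squares mod 211: 107^1≡107, 107^2≡55, 107^4≡71, 107^8≡188, 107^16≡107, 107^32≡55, 107^64≡71, 107^128≡188
164 = 128 + 32 + 4, so 107^164 ≡ 188·55·71 ≡ 71 (mod 211)
64·71 = 4544 ≡ 113 (mod 211)
151 ≠ 113; the check fails.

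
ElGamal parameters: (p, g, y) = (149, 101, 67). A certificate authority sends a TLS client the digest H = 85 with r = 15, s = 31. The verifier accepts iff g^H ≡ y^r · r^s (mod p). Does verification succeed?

passes

Left side g^H mod p:
101^2 = 10201 ≡ 69
101^4 ≡ 69^2 = 4761 ≡ 142
101^8 ≡ 142^2 = 20164 ≡ 49
101^16 ≡ 49^2 = 2401 ≡ 17
101^32 ≡ 17^2 = 289 ≡ 140
101^64 ≡ 140^2 = 19600 ≡ 81
85 = 64 + 16 + 4 + 1, so 101^85 ≡ 81·17·142·101 ≡ 27 (mod 149)
Right side y^r · r^s mod p:
67^2 = 4489 ≡ 19
67^4 ≡ 19^2 = 361 ≡ 63
67^8 ≡ 63^2 = 3969 ≡ 95
15 = 8 + 4 + 2 + 1, so 67^15 ≡ 95·63·19·67 ≡ 88 (mod 149)
15^2 = 225 ≡ 76
15^4 ≡ 76^2 = 5776 ≡ 114
15^8 ≡ 114^2 = 12996 ≡ 33
15^16 ≡ 33^2 = 1089 ≡ 46
31 = 16 + 8 + 4 + 2 + 1, so 15^31 ≡ 46·33·114·76·15 ≡ 2 (mod 149)
88·2 = 176 ≡ 27 (mod 149)
27 ≡ 27 (mod 149), so the signature is genuine.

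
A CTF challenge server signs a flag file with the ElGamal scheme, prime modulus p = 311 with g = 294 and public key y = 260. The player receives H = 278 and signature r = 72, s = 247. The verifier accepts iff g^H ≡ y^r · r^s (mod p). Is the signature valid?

invalid

Left side g^H mod p:
294^2 = 86436 ≡ 289
294^4 ≡ 289^2 = 83521 ≡ 173
294^8 ≡ 173^2 = 29929 ≡ 73
294^16 ≡ 73^2 = 5329 ≡ 42
294^32 ≡ 42^2 = 1764 ≡ 209
294^64 ≡ 209^2 = 43681 ≡ 141
294^128 ≡ 141^2 = 19881 ≡ 288
294^256 ≡ 288^2 = 82944 ≡ 218
278 = 256 + 16 + 4 + 2, so 294^278 ≡ 218·42·173·289 ≡ 125 (mod 311)
Right side y^r · r^s mod p:
260^2 = 67600 ≡ 113
260^4 ≡ 113^2 = 12769 ≡ 18
260^8 ≡ 18^2 = 324 ≡ 13
260^16 ≡ 13^2 = 169
260^32 ≡ 169^2 = 28561 ≡ 260
260^64 ≡ 260^2 = 67600 ≡ 113
72 = 64 + 8, so 260^72 ≡ 113·13 ≡ 225 (mod 311)
72^2 = 5184 ≡ 208
72^4 ≡ 208^2 = 43264 ≡ 35
72^8 ≡ 35^2 = 1225 ≡ 292
72^16 ≡ 292^2 = 85264 ≡ 50
72^32 ≡ 50^2 = 2500 ≡ 12
72^64 ≡ 12^2 = 144
72^128 ≡ 144^2 = 20736 ≡ 210
247 = 128 + 64 + 32 + 16 + 4 + 2 + 1, so 72^247 ≡ 210·144·12·50·35·208·72 ≡ 156 (mod 311)
225·156 = 35100 ≡ 268 (mod 311)
125 ≠ 268, so verification fails.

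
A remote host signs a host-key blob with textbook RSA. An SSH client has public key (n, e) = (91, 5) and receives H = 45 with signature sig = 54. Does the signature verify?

verifies

Squares mod 91: sig^1≡54, sig^2≡4, sig^4≡16
5 = 4 + 1, so sig^5 ≡ 16·54 ≡ 45 (mod 91)
sig^5 mod 91 = 45 matches H.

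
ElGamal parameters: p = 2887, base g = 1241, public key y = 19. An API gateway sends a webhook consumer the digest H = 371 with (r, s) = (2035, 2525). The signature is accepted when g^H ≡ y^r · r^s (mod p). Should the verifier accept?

reject

Left side g^H mod p:
1241^2 = 1540081 ≡ 1310
1241^4 ≡ 1310^2 = 1716100 ≡ 1222
1241^8 ≡ 1222^2 = 1493284 ≡ 705
1241^16 ≡ 705^2 = 497025 ≡ 461
1241^32 ≡ 461^2 = 212521 ≡ 1770
1241^64 ≡ 1770^2 = 3132900 ≡ 505
1241^128 ≡ 505^2 = 255025 ≡ 969
1241^256 ≡ 969^2 = 938961 ≡ 686
371 = 256 + 64 + 32 + 16 + 2 + 1, so 1241^371 ≡ 686·505·1770·461·1310·1241 ≡ 2051 (mod 2887)
Right side y^r · r^s mod p:
19^2 = 361
19^4 ≡ 361^2 = 130321 ≡ 406
19^8 ≡ 406^2 = 164836 ≡ 277
19^16 ≡ 277^2 = 76729 ≡ 1667
19^32 ≡ 1667^2 = 2778889 ≡ 1595
19^64 ≡ 1595^2 = 2544025 ≡ 578
19^128 ≡ 578^2 = 334084 ≡ 2079
19^256 ≡ 2079^2 = 4322241 ≡ 402
19^512 ≡ 402^2 = 161604 ≡ 2819
19^1024 ≡ 2819^2 = 7946761 ≡ 1737
2035 = 1024 + 512 + 256 + 128 + 64 + 32 + 16 + 2 + 1, so 19^2035 ≡ 1737·2819·402·2079·578·1595·1667·361·19 ≡ 697 (mod 2887)
2035^2 = 4141225 ≡ 1267
2035^4 ≡ 1267^2 = 1605289 ≡ 117
2035^8 ≡ 117^2 = 13689 ≡ 2141
2035^16 ≡ 2141^2 = 4583881 ≡ 2212
2035^32 ≡ 2212^2 = 4892944 ≡ 2366
2035^64 ≡ 2366^2 = 5597956 ≡ 63
2035^128 ≡ 63^2 = 3969 ≡ 1082
2035^256 ≡ 1082^2 = 1170724 ≡ 1489
2035^512 ≡ 1489^2 = 2217121 ≡ 2792
2035^1024 ≡ 2792^2 = 7795264 ≡ 364
2035^2048 ≡ 364^2 = 132496 ≡ 2581
2525 = 2048 + 256 + 128 + 64 + 16 + 8 + 4 + 1, so 2035^2525 ≡ 2581·1489·1082·63·2212·2141·117·2035 ≡ 2616 (mod 2887)
697·2616 = 1823352 ≡ 1655 (mod 2887)
2051 ≠ 1655, so verification fails.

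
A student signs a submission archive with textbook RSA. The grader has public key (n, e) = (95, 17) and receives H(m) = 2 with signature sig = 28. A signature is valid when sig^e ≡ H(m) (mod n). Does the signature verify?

sig^2 ≡ 28^2 = 784 ≡ 24
sig^4 ≡ 24^2 = 576 ≡ 6
sig^8 ≡ 6^2 = 36
sig^16 ≡ 36^2 = 1296 ≡ 61
17 = 16 + 1, so sig^17 ≡ 61·28 ≡ 93 (mod 95)
sig^17 mod 95 = 93, but H(m) = 2.

does not verify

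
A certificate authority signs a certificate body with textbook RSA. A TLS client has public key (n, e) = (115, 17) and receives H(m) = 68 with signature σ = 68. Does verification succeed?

σ^2 ≡ 68^2 = 4624 ≡ 24
σ^4 ≡ 24^2 = 576 ≡ 1
σ^8 ≡ 1^2 = 1
σ^16 ≡ 1^2 = 1
17 = 16 + 1, so σ^17 ≡ 1·68 ≡ 68 (mod 115)
68 = H(m), so the signature checks out.

passes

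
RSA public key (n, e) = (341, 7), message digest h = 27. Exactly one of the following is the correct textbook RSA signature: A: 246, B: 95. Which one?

Candidate A: 246^2 = 60516 ≡ 159; 246^4 ≡ 159^2 = 25281 ≡ 47; 7 = 4 + 2 + 1, so 246^7 ≡ 47·159·246 ≡ 27 (mod 341)
  → matches h = 27
Candidate B: 95^2 = 9025 ≡ 159; 95^4 ≡ 159^2 = 25281 ≡ 47; 7 = 4 + 2 + 1, so 95^7 ≡ 47·159·95 ≡ 314 (mod 341)

A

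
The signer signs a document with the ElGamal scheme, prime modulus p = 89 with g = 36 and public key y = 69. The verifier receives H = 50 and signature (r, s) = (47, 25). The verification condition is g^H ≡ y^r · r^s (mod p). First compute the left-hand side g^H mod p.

Squares mod 89: 36^1≡36, 36^2≡50, 36^4≡8, 36^8≡64, 36^16≡2, 36^32≡4
50 = 32 + 16 + 2, so 36^50 ≡ 4·2·50 ≡ 44 (mod 89)

44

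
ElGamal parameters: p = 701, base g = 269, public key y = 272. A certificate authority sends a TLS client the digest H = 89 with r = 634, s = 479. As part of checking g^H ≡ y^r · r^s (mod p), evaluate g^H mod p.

341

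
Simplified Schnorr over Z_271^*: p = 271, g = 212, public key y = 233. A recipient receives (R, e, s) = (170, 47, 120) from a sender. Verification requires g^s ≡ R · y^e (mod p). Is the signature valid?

g^s mod p:
Squares mod 271: 212^1≡212, 212^2≡229, 212^4≡138, 212^8≡74, 212^16≡56, 212^32≡155, 212^64≡177
120 = 64 + 32 + 16 + 8, so 212^120 ≡ 177·155·56·74 ≡ 178 (mod 271)
R · y^e mod p:
Squares mod 271: 233^1≡233, 233^2≡89, 233^4≡62, 233^8≡50, 233^16≡61, 233^32≡198
47 = 32 + 8 + 4 + 2 + 1, so 233^47 ≡ 198·50·62·89·233 ≡ 53 (mod 271)
170·53 = 9010 ≡ 67 (mod 271)
178 ≠ 67; the check fails.

invalid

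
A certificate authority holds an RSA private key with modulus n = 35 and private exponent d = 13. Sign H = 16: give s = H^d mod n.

16

Squares mod 35: H^1≡16, H^2≡11, H^4≡16, H^8≡11
13 = 8 + 4 + 1, so H^13 ≡ 11·16·16 ≡ 16 (mod 35)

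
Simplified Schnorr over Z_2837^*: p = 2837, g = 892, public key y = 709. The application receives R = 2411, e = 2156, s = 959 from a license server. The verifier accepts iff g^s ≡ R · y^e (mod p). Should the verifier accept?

g^s mod p:
Squares mod 2837: 892^1≡892, 892^2≡1304, 892^4≡1053, 892^8≡2379, 892^16≡2663, 892^32≡1906, 892^64≡1476, 892^128≡2597, 892^256≡860, 892^512≡1980
959 = 512 + 256 + 128 + 32 + 16 + 8 + 4 + 2 + 1, so 892^959 ≡ 1980·860·2597·1906·2663·2379·1053·1304·892 ≡ 1493 (mod 2837)
R · y^e mod p:
Squares mod 2837: 709^1≡709, 709^2≡532, 709^4≡2161, 709^8≡219, 709^16≡2569, 709^32≡899, 709^64≡2493, 709^128≡2019, 709^256≡2429, 709^512≡1918, 709^1024≡1972, 709^2048≡2094
2156 = 2048 + 64 + 32 + 8 + 4, so 709^2156 ≡ 2094·2493·899·219·2161 ≡ 2041 (mod 2837)
2411·2041 = 4920851 ≡ 1493 (mod 2837)
1493 ≡ 1493 (mod 2837); signature holds.

accept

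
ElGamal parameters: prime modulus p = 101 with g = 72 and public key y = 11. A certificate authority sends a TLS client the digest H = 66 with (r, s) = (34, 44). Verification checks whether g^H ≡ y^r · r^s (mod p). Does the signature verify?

Left side g^H mod p:
72^2 = 5184 ≡ 33
72^4 ≡ 33^2 = 1089 ≡ 79
72^8 ≡ 79^2 = 6241 ≡ 80
72^16 ≡ 80^2 = 6400 ≡ 37
72^32 ≡ 37^2 = 1369 ≡ 56
72^64 ≡ 56^2 = 3136 ≡ 5
66 = 64 + 2, so 72^66 ≡ 5·33 ≡ 64 (mod 101)
Right side y^r · r^s mod p:
11^2 = 121 ≡ 20
11^4 ≡ 20^2 = 400 ≡ 97
11^8 ≡ 97^2 = 9409 ≡ 16
11^16 ≡ 16^2 = 256 ≡ 54
11^32 ≡ 54^2 = 2916 ≡ 88
34 = 32 + 2, so 11^34 ≡ 88·20 ≡ 43 (mod 101)
34^2 = 1156 ≡ 45
34^4 ≡ 45^2 = 2025 ≡ 5
34^8 ≡ 5^2 = 25
34^16 ≡ 25^2 = 625 ≡ 19
34^32 ≡ 19^2 = 361 ≡ 58
44 = 32 + 8 + 4, so 34^44 ≡ 58·25·5 ≡ 79 (mod 101)
43·79 = 3397 ≡ 64 (mod 101)
64 ≡ 64 (mod 101), so the signature is genuine.

verifies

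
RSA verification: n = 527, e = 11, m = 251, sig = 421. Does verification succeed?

sig^11 mod 527 = 276
276 ≠ 251, so verification fails.

fails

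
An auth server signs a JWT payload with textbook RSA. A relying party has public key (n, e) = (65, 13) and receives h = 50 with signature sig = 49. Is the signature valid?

invalid

Squares mod 65: sig^1≡49, sig^2≡61, sig^4≡16, sig^8≡61
13 = 8 + 4 + 1, so sig^13 ≡ 61·16·49 ≡ 49 (mod 65)
sig^13 mod 65 = 49, but h = 50.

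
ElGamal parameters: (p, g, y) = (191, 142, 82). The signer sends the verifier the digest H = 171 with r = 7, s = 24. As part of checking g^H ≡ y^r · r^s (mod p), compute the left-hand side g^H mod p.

142

142^2 = 20164 ≡ 109
142^4 ≡ 109^2 = 11881 ≡ 39
142^8 ≡ 39^2 = 1521 ≡ 184
142^16 ≡ 184^2 = 33856 ≡ 49
142^32 ≡ 49^2 = 2401 ≡ 109
142^64 ≡ 109^2 = 11881 ≡ 39
142^128 ≡ 39^2 = 1521 ≡ 184
171 = 128 + 32 + 8 + 2 + 1, so 142^171 ≡ 184·109·184·109·142 ≡ 142 (mod 191)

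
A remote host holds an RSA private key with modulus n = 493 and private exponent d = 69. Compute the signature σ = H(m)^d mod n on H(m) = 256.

52

Squares mod 493: (H(m))^1≡256, (H(m))^2≡460, (H(m))^4≡103, (H(m))^8≡256, (H(m))^16≡460, (H(m))^32≡103, (H(m))^64≡256
69 = 64 + 4 + 1, so (H(m))^69 ≡ 256·103·256 ≡ 52 (mod 493)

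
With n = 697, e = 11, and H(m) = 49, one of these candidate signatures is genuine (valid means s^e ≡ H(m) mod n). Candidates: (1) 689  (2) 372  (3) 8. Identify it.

1

Candidate 1: Squares mod 697: 689^1≡689, 689^2≡64, 689^4≡611, 689^8≡426; 11 = 8 + 2 + 1, so 689^11 ≡ 426·64·689 ≡ 49 (mod 697)
  → matches H(m) = 49
Candidate 2: Squares mod 697: 372^1≡372, 372^2≡378, 372^4≡696, 372^8≡1; 11 = 8 + 2 + 1, so 372^11 ≡ 1·378·372 ≡ 519 (mod 697)
Candidate 3: Squares mod 697: 8^1≡8, 8^2≡64, 8^4≡611, 8^8≡426; 11 = 8 + 2 + 1, so 8^11 ≡ 426·64·8 ≡ 648 (mod 697)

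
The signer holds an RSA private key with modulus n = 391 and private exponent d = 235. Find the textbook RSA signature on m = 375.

m^2 ≡ 375^2 = 140625 ≡ 256
m^4 ≡ 256^2 = 65536 ≡ 239
m^8 ≡ 239^2 = 57121 ≡ 35
m^16 ≡ 35^2 = 1225 ≡ 52
m^32 ≡ 52^2 = 2704 ≡ 358
m^64 ≡ 358^2 = 128164 ≡ 307
m^128 ≡ 307^2 = 94249 ≡ 18
235 = 128 + 64 + 32 + 8 + 2 + 1, so m^235 ≡ 18·307·358·35·256·375 ≡ 290 (mod 391)

290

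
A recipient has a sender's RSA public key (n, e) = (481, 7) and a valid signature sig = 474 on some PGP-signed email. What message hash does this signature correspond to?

sig^2 ≡ 474^2 = 224676 ≡ 49
sig^4 ≡ 49^2 = 2401 ≡ 477
7 = 4 + 2 + 1, so sig^7 ≡ 477·49·474 ≡ 410 (mod 481)

410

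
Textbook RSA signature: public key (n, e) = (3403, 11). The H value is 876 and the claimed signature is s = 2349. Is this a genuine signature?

forged

Squares mod 3403: s^1≡2349, s^2≡1538, s^4≡359, s^8≡2970
11 = 8 + 2 + 1, so s^11 ≡ 2970·1538·2349 ≡ 2527 (mod 3403)
The recovered value 2527 does not match the digest 876.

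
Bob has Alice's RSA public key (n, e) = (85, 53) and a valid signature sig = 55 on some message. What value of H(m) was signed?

55

Squares mod 85: sig^1≡55, sig^2≡50, sig^4≡35, sig^8≡35, sig^16≡35, sig^32≡35
53 = 32 + 16 + 4 + 1, so sig^53 ≡ 35·35·35·55 ≡ 55 (mod 85)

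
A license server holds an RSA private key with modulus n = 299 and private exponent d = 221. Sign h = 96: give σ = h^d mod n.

96

Squares mod 299: h^1≡96, h^2≡246, h^4≡118, h^8≡170, h^16≡196, h^32≡144, h^64≡105, h^128≡261
221 = 128 + 64 + 16 + 8 + 4 + 1, so h^221 ≡ 261·105·196·170·118·96 ≡ 96 (mod 299)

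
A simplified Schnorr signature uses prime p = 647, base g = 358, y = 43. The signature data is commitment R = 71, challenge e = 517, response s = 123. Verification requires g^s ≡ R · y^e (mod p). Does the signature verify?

does not verify

g^s mod p:
358^2 = 128164 ≡ 58
358^4 ≡ 58^2 = 3364 ≡ 129
358^8 ≡ 129^2 = 16641 ≡ 466
358^16 ≡ 466^2 = 217156 ≡ 411
358^32 ≡ 411^2 = 168921 ≡ 54
358^64 ≡ 54^2 = 2916 ≡ 328
123 = 64 + 32 + 16 + 8 + 2 + 1, so 358^123 ≡ 328·54·411·466·58·358 ≡ 315 (mod 647)
R · y^e mod p:
43^2 = 1849 ≡ 555
43^4 ≡ 555^2 = 308025 ≡ 53
43^8 ≡ 53^2 = 2809 ≡ 221
43^16 ≡ 221^2 = 48841 ≡ 316
43^32 ≡ 316^2 = 99856 ≡ 218
43^64 ≡ 218^2 = 47524 ≡ 293
43^128 ≡ 293^2 = 85849 ≡ 445
43^256 ≡ 445^2 = 198025 ≡ 43
43^512 ≡ 43^2 = 1849 ≡ 555
517 = 512 + 4 + 1, so 43^517 ≡ 555·53·43 ≡ 607 (mod 647)
71·607 = 43097 ≡ 395 (mod 647)
315 ≠ 395; the check fails.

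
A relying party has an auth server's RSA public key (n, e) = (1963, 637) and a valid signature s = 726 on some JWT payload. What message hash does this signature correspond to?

s^2 ≡ 726^2 = 527076 ≡ 992
s^4 ≡ 992^2 = 984064 ≡ 601
s^8 ≡ 601^2 = 361201 ≡ 9
s^16 ≡ 9^2 = 81
s^32 ≡ 81^2 = 6561 ≡ 672
s^64 ≡ 672^2 = 451584 ≡ 94
s^128 ≡ 94^2 = 8836 ≡ 984
s^256 ≡ 984^2 = 968256 ≡ 497
s^512 ≡ 497^2 = 247009 ≡ 1634
637 = 512 + 64 + 32 + 16 + 8 + 4 + 1, so s^637 ≡ 1634·94·672·81·9·601·726 ≡ 1688 (mod 1963)

1688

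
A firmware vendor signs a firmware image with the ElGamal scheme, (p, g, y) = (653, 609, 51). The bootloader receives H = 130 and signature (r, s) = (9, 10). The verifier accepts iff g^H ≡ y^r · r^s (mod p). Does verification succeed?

passes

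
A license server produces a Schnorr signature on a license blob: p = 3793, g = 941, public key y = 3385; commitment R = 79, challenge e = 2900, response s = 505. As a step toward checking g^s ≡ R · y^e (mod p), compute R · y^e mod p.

3269

3385^2 = 11458225 ≡ 3365
3385^4 ≡ 3365^2 = 11323225 ≡ 1120
3385^8 ≡ 1120^2 = 1254400 ≡ 2710
3385^16 ≡ 2710^2 = 7344100 ≡ 852
3385^32 ≡ 852^2 = 725904 ≡ 1441
3385^64 ≡ 1441^2 = 2076481 ≡ 1710
3385^128 ≡ 1710^2 = 2924100 ≡ 3490
3385^256 ≡ 3490^2 = 12180100 ≡ 777
3385^512 ≡ 777^2 = 603729 ≡ 642
3385^1024 ≡ 642^2 = 412164 ≡ 2520
3385^2048 ≡ 2520^2 = 6350400 ≡ 918
2900 = 2048 + 512 + 256 + 64 + 16 + 4, so 3385^2900 ≡ 918·642·777·1710·852·1120 ≡ 2394 (mod 3793)
R · y^e ≡ 79·2394 = 189126 ≡ 3269 (mod 3793)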